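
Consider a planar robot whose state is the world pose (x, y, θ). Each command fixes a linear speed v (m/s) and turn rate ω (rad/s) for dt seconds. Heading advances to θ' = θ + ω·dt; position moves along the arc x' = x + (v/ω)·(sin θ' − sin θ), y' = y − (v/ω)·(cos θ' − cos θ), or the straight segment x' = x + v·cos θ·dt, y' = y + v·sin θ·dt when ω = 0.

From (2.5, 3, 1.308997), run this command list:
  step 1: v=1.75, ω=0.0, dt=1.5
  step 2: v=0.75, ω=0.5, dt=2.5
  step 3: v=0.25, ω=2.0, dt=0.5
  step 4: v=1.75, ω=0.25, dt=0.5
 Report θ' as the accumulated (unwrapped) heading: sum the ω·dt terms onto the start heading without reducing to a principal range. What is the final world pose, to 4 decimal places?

step 1: θ'=1.3090 (straight) → pose (3.1794, 5.5356, 1.3090)
step 2: θ'=2.5590 (R=1.5000) → pose (2.5558, 7.1763, 2.5590)
step 3: θ'=3.5590 (R=0.1250) → pose (2.4364, 7.1862, 3.5590)
step 4: θ'=3.6840 (R=7.0000) → pose (1.6607, 6.7825, 3.6840)

(1.6607, 6.7825, 3.6840)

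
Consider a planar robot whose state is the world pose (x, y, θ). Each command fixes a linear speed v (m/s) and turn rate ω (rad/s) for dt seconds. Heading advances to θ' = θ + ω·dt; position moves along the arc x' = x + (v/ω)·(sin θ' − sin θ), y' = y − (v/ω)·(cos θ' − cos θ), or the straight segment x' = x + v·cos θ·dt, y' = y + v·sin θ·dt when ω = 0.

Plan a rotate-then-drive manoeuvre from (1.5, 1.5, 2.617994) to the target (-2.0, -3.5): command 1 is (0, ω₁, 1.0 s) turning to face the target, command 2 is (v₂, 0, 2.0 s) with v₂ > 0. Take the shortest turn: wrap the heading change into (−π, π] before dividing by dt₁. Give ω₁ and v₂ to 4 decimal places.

ω₁ = 1.4837, v₂ = 3.0516

heading to target = atan2(-3.5−1.5, -2−1.5) = -2.1815
Δθ = wrap(-2.1815 − 2.6180) = 1.4837; ω₁ = Δθ/dt₁ = 1.4837
distance = √((-2−1.5)² + (-3.5−1.5)²) = 6.1033; v₂ = distance/dt₂ = 3.0516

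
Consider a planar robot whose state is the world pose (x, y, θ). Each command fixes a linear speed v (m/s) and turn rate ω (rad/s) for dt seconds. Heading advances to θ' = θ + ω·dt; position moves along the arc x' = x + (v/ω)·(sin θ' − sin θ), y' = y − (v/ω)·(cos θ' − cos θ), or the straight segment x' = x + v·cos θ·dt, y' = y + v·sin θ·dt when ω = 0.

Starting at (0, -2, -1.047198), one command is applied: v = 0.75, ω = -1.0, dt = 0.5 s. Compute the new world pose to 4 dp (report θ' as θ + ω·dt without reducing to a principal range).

(0.1003, -2.3573, -1.5472)

θ' = -1.0472 + -1.0·0.5 = -1.5472
R = v/ω = 0.75/-1.0 = -0.7500
x' = 0 + -0.7500·(sin -1.5472 − sin -1.0472) = 0.1003
y' = -2 − -0.7500·(cos -1.5472 − cos -1.0472) = -2.3573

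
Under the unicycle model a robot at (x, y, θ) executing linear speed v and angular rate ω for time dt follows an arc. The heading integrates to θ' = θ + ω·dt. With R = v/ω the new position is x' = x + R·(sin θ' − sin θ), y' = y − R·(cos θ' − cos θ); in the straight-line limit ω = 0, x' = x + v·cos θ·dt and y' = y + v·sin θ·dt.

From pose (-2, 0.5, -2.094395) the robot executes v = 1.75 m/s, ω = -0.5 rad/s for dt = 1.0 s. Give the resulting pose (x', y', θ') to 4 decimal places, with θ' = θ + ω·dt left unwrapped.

(-3.2101, -0.7390, -2.5944)

θ' = -2.0944 + -0.5·1.0 = -2.5944
R = v/ω = 1.75/-0.5 = -3.5000
x' = -2 + -3.5000·(sin -2.5944 − sin -2.0944) = -3.2101
y' = 0.5 − -3.5000·(cos -2.5944 − cos -2.0944) = -0.7390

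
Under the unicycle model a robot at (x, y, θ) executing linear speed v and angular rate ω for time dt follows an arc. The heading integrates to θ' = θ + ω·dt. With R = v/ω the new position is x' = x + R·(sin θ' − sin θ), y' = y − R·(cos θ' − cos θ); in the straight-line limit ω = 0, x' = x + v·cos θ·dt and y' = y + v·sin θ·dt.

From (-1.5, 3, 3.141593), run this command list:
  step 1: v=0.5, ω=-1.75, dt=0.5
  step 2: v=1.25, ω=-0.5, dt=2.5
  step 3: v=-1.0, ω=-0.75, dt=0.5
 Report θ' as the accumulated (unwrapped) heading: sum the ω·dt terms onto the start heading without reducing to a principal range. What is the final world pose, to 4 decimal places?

step 1: θ'=2.2666 (R=-0.2857) → pose (-1.7193, 3.1026, 2.2666)
step 2: θ'=1.0166 (R=-2.5000) → pose (-1.9262, 6.0207, 1.0166)
step 3: θ'=0.6416 (R=1.3333) → pose (-2.2620, 5.6542, 0.6416)

(-2.2620, 5.6542, 0.6416)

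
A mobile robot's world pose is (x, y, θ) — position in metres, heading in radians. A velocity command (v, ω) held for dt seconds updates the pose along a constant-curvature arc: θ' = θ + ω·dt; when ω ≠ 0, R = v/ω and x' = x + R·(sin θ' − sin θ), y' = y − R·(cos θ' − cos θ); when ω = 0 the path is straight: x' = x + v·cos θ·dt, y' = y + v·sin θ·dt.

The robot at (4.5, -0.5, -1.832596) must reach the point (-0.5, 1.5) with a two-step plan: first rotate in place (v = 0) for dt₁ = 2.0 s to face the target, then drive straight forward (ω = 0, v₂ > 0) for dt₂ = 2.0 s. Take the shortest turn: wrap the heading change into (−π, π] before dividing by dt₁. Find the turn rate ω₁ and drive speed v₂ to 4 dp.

ω₁ = -0.8448, v₂ = 2.6926

heading to target = atan2(1.5−-0.5, -0.5−4.5) = 2.7611
Δθ = wrap(2.7611 − -1.8326) = -1.6895; ω₁ = Δθ/dt₁ = -0.8448
distance = √((-0.5−4.5)² + (1.5−-0.5)²) = 5.3852; v₂ = distance/dt₂ = 2.6926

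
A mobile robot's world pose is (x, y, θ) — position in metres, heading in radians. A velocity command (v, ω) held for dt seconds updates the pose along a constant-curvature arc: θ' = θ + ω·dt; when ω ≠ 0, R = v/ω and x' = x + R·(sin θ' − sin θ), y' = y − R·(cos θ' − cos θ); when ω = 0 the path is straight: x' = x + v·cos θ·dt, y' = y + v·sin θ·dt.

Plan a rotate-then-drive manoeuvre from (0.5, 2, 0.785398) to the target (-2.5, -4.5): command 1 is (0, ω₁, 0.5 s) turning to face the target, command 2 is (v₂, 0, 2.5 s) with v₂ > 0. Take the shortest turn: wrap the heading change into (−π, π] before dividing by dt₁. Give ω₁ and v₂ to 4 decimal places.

ω₁ = -5.5772, v₂ = 2.8636

heading to target = atan2(-4.5−2, -2.5−0.5) = -2.0032
Δθ = wrap(-2.0032 − 0.7854) = -2.7886; ω₁ = Δθ/dt₁ = -5.5772
distance = √((-2.5−0.5)² + (-4.5−2)²) = 7.1589; v₂ = distance/dt₂ = 2.8636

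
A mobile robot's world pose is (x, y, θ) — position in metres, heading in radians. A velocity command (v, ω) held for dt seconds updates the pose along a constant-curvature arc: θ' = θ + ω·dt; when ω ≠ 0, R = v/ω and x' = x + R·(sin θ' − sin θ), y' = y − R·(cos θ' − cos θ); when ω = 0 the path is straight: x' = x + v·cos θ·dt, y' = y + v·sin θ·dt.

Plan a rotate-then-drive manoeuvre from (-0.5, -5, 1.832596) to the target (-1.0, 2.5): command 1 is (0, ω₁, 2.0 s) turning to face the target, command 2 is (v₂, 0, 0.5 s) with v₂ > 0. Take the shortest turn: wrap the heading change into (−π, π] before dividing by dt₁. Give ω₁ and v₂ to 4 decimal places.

ω₁ = -0.0976, v₂ = 15.0333

heading to target = atan2(2.5−-5, -1−-0.5) = 1.6374
Δθ = wrap(1.6374 − 1.8326) = -0.1952; ω₁ = Δθ/dt₁ = -0.0976
distance = √((-1−-0.5)² + (2.5−-5)²) = 7.5166; v₂ = distance/dt₂ = 15.0333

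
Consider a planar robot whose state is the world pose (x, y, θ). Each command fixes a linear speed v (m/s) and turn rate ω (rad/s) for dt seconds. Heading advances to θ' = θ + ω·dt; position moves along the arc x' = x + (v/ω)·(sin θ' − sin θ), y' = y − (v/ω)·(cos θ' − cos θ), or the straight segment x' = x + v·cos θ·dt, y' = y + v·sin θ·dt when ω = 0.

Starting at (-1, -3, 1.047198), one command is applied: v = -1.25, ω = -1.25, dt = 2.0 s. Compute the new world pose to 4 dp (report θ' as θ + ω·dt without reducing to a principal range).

θ' = 1.0472 + -1.25·2.0 = -1.4528
R = v/ω = -1.25/-1.25 = 1.0000
x' = -1 + 1.0000·(sin -1.4528 − sin 1.0472) = -2.8591
y' = -3 − 1.0000·(cos -1.4528 − cos 1.0472) = -2.6177

(-2.8591, -2.6177, -1.4528)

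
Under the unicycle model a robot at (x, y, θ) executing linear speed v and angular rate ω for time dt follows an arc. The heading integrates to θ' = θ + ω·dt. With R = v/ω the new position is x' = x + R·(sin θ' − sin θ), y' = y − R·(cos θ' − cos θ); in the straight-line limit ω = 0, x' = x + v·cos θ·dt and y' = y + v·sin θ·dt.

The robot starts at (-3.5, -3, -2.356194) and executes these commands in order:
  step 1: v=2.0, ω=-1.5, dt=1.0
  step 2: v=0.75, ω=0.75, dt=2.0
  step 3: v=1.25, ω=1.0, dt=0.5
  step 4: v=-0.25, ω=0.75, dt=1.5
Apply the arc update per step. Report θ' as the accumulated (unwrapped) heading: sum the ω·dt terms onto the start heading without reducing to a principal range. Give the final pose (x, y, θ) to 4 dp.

step 1: θ'=-3.8562 (R=-1.3333) → pose (-5.3166, -3.0643, -3.8562)
step 2: θ'=-2.3562 (R=1.0000) → pose (-6.6790, -3.1126, -2.3562)
step 3: θ'=-1.8562 (R=1.2500) → pose (-6.9945, -3.6445, -1.8562)
step 4: θ'=-0.7312 (R=-0.3333) → pose (-7.0918, -3.3026, -0.7312)

(-7.0918, -3.3026, -0.7312)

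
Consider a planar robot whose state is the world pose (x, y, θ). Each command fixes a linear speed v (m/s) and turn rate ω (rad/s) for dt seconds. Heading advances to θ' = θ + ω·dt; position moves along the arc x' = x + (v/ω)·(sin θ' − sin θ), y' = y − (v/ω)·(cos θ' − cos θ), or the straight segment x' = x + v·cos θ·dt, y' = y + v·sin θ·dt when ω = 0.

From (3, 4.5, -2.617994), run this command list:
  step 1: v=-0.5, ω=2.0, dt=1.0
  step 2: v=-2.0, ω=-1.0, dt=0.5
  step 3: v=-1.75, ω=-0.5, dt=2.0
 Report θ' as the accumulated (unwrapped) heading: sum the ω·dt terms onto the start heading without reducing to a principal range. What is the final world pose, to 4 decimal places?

step 1: θ'=-0.6180 (R=-0.2500) → pose (3.0199, 4.9203, -0.6180)
step 2: θ'=-1.1180 (R=2.0000) → pose (2.3802, 5.6754, -1.1180)
step 3: θ'=-2.1180 (R=3.5000) → pose (2.5385, 9.0276, -2.1180)

(2.5385, 9.0276, -2.1180)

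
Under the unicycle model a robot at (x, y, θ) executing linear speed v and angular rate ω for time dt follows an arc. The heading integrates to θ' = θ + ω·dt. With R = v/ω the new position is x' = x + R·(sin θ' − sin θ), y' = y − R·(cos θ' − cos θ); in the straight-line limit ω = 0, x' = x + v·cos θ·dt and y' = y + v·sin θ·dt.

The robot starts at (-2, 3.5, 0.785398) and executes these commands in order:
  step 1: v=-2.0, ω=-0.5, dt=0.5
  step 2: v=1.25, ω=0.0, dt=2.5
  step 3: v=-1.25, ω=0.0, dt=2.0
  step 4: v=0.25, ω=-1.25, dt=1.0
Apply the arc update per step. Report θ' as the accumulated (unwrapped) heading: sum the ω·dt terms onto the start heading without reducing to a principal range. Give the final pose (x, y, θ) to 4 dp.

step 1: θ'=0.5354 (R=4.0000) → pose (-2.7877, 2.8882, 0.5354)
step 2: θ'=0.5354 (straight) → pose (-0.1000, 4.4825, 0.5354)
step 3: θ'=0.5354 (straight) → pose (-2.2502, 3.2070, 0.5354)
step 4: θ'=-0.7146 (R=-0.2000) → pose (-2.0171, 3.1861, -0.7146)

(-2.0171, 3.1861, -0.7146)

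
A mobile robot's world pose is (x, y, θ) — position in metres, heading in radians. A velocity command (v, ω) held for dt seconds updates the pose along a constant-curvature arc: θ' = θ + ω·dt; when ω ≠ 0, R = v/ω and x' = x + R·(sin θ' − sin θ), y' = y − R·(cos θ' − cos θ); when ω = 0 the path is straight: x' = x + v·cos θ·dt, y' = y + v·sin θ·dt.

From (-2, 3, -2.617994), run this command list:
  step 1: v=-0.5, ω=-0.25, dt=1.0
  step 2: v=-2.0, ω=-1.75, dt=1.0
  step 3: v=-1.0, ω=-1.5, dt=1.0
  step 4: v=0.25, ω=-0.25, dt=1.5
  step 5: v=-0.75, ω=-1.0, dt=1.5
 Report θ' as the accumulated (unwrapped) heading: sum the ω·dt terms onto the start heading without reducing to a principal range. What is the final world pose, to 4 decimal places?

step 1: θ'=-2.8680 (R=2.0000) → pose (-1.5404, 3.1936, -2.8680)
step 2: θ'=-4.6180 (R=1.1429) → pose (-0.0938, 2.2009, -4.6180)
step 3: θ'=-6.1180 (R=0.6667) → pose (-0.6479, 1.4805, -6.1180)
step 4: θ'=-6.4930 (R=-1.0000) → pose (-0.2752, 1.4722, -6.4930)
step 5: θ'=-7.9930 (R=0.7500) → pose (-0.8617, 2.3097, -7.9930)

(-0.8617, 2.3097, -7.9930)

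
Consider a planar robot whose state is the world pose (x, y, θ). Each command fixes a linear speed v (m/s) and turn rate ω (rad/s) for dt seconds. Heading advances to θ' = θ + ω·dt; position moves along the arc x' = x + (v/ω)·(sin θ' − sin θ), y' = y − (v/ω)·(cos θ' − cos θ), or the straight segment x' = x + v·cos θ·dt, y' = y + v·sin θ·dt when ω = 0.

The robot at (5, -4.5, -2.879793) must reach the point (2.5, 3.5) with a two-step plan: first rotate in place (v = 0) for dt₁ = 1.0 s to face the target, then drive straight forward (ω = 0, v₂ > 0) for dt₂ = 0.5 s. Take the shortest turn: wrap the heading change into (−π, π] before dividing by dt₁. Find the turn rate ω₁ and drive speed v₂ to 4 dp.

ω₁ = -1.5297, v₂ = 16.7631

heading to target = atan2(3.5−-4.5, 2.5−5) = 1.8737
Δθ = wrap(1.8737 − -2.8798) = -1.5297; ω₁ = Δθ/dt₁ = -1.5297
distance = √((2.5−5)² + (3.5−-4.5)²) = 8.3815; v₂ = distance/dt₂ = 16.7631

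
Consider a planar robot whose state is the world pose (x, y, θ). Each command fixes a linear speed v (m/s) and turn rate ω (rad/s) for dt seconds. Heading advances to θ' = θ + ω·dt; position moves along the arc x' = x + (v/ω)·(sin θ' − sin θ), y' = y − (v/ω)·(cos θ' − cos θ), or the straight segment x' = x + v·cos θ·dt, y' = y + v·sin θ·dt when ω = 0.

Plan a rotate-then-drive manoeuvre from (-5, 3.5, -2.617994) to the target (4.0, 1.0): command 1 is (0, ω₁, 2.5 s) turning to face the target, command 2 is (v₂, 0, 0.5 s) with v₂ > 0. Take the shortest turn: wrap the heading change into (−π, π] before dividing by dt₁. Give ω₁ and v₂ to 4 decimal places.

ω₁ = 0.9388, v₂ = 18.6815

heading to target = atan2(1−3.5, 4−-5) = -0.2709
Δθ = wrap(-0.2709 − -2.6180) = 2.3470; ω₁ = Δθ/dt₁ = 0.9388
distance = √((4−-5)² + (1−3.5)²) = 9.3408; v₂ = distance/dt₂ = 18.6815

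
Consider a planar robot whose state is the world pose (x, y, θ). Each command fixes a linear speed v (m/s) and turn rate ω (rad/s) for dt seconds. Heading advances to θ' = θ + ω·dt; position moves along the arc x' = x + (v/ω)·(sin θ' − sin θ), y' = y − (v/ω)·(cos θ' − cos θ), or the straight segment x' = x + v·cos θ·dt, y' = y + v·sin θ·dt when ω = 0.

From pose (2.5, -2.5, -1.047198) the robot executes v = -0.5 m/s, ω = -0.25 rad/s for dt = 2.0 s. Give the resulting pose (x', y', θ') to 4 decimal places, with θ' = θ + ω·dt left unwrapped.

θ' = -1.0472 + -0.25·2.0 = -1.5472
R = v/ω = -0.5/-0.25 = 2.0000
x' = 2.5 + 2.0000·(sin -1.5472 − sin -1.0472) = 2.2326
y' = -2.5 − 2.0000·(cos -1.5472 − cos -1.0472) = -1.5472

(2.2326, -1.5472, -1.5472)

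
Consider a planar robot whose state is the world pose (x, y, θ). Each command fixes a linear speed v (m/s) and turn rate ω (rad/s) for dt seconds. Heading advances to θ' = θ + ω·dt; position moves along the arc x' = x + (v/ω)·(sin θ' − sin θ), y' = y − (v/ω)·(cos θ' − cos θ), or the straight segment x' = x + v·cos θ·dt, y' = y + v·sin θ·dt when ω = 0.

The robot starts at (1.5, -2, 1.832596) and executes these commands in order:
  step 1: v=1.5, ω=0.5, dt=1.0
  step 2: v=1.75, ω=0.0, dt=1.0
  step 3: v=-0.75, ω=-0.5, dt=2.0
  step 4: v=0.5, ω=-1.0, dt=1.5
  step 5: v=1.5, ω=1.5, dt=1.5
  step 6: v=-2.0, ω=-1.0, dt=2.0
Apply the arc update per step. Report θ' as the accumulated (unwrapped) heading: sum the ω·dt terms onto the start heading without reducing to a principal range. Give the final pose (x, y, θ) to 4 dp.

(-0.0337, -1.9506, 0.0826)

step 1: θ'=2.3326 (R=3.0000) → pose (0.7730, -0.7058, 2.3326)
step 2: θ'=2.3326 (straight) → pose (-0.4349, 0.5605, 2.3326)
step 3: θ'=1.3326 (R=1.5000) → pose (-0.0626, -0.8288, 1.3326)
step 4: θ'=-0.1674 (R=-0.5000) → pose (0.5066, -0.4537, -0.1674)
step 5: θ'=2.0826 (R=1.0000) → pose (1.5450, 1.0220, 2.0826)
step 6: θ'=0.0826 (R=2.0000) → pose (-0.0337, -1.9506, 0.0826)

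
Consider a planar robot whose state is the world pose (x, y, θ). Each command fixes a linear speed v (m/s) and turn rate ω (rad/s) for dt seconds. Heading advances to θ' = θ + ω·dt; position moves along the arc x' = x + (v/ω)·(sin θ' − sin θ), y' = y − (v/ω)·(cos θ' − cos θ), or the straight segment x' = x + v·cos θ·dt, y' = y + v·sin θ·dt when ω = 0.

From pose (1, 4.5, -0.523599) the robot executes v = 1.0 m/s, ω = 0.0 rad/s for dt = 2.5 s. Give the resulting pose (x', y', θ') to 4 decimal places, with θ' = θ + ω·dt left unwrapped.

(3.1651, 3.2500, -0.5236)

θ' = -0.5236 + 0.0·2.5 = -0.5236
ω = 0 → straight: x' = 1 + 1.0·cos(-0.5236)·2.5 = 3.1651
y' = 4.5 + 1.0·sin(-0.5236)·2.5 = 3.2500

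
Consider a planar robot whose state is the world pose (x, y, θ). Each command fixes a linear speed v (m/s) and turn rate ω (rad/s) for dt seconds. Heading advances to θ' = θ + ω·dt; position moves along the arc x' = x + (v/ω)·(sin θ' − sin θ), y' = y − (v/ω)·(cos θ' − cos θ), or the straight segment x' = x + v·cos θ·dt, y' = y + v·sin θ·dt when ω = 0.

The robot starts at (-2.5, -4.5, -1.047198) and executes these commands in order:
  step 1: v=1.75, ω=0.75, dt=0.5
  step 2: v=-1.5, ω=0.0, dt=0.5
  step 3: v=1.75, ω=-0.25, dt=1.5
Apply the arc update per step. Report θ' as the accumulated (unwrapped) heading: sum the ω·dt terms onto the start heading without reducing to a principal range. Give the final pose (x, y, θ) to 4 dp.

(-0.8159, -6.6692, -1.0472)

step 1: θ'=-0.6722 (R=2.3333) → pose (-1.9323, -5.1591, -0.6722)
step 2: θ'=-0.6722 (straight) → pose (-2.5191, -4.6920, -0.6722)
step 3: θ'=-1.0472 (R=-7.0000) → pose (-0.8159, -6.6692, -1.0472)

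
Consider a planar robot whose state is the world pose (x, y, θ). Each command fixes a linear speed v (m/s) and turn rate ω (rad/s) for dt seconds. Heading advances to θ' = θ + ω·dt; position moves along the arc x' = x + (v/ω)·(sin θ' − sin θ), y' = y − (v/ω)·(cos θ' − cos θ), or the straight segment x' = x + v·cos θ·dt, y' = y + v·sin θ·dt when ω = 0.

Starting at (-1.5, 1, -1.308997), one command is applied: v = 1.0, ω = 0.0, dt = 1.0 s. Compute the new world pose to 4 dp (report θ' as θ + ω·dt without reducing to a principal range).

(-1.2412, 0.0341, -1.3090)

θ' = -1.3090 + 0.0·1.0 = -1.3090
ω = 0 → straight: x' = -1.5 + 1.0·cos(-1.3090)·1.0 = -1.2412
y' = 1 + 1.0·sin(-1.3090)·1.0 = 0.0341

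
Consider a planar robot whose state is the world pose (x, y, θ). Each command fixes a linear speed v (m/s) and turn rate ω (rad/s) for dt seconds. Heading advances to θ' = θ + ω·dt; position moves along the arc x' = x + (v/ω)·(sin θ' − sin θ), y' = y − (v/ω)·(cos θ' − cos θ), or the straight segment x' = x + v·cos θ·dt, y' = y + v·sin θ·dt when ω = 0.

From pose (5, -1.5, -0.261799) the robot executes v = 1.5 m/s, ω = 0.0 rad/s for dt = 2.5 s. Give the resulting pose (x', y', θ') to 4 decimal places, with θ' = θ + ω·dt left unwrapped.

θ' = -0.2618 + 0.0·2.5 = -0.2618
ω = 0 → straight: x' = 5 + 1.5·cos(-0.2618)·2.5 = 8.6222
y' = -1.5 + 1.5·sin(-0.2618)·2.5 = -2.4706

(8.6222, -2.4706, -0.2618)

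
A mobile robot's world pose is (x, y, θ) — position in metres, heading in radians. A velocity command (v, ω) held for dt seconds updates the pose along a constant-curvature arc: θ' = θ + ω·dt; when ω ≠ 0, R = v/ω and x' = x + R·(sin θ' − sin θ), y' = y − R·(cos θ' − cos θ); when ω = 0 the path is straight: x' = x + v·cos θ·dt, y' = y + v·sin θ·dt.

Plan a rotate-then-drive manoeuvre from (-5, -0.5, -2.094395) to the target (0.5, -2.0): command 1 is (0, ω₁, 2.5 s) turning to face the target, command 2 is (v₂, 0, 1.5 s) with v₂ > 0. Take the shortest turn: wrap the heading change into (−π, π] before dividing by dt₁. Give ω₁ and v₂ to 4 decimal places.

heading to target = atan2(-2−-0.5, 0.5−-5) = -0.2663
Δθ = wrap(-0.2663 − -2.0944) = 1.8281; ω₁ = Δθ/dt₁ = 0.7313
distance = √((0.5−-5)² + (-2−-0.5)²) = 5.7009; v₂ = distance/dt₂ = 3.8006

ω₁ = 0.7313, v₂ = 3.8006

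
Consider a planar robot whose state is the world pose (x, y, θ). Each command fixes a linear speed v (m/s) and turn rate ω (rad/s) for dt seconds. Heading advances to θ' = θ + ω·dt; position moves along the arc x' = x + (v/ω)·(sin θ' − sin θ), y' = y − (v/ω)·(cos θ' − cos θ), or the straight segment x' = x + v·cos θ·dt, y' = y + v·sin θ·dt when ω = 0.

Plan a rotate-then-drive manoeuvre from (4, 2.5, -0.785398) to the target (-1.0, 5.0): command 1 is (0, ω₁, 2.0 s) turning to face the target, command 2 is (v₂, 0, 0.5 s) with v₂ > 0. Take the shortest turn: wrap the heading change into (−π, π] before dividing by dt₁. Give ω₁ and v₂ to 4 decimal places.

ω₁ = -1.4099, v₂ = 11.1803

heading to target = atan2(5−2.5, -1−4) = 2.6779
Δθ = wrap(2.6779 − -0.7854) = -2.8198; ω₁ = Δθ/dt₁ = -1.4099
distance = √((-1−4)² + (5−2.5)²) = 5.5902; v₂ = distance/dt₂ = 11.1803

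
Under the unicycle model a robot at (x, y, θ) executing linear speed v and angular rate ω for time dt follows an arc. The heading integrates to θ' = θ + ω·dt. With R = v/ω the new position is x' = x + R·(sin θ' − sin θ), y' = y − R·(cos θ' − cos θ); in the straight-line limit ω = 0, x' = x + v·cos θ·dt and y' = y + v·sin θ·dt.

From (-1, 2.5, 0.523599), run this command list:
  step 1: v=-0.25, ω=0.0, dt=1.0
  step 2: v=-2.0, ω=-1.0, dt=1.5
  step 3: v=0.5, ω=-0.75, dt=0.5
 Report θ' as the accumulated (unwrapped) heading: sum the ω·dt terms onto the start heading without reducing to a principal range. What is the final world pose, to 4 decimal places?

(-3.7751, 2.7588, -1.3514)

step 1: θ'=0.5236 (straight) → pose (-1.2165, 2.3750, 0.5236)
step 2: θ'=-0.9764 (R=2.0000) → pose (-3.8735, 2.9870, -0.9764)
step 3: θ'=-1.3514 (R=-0.6667) → pose (-3.7751, 2.7588, -1.3514)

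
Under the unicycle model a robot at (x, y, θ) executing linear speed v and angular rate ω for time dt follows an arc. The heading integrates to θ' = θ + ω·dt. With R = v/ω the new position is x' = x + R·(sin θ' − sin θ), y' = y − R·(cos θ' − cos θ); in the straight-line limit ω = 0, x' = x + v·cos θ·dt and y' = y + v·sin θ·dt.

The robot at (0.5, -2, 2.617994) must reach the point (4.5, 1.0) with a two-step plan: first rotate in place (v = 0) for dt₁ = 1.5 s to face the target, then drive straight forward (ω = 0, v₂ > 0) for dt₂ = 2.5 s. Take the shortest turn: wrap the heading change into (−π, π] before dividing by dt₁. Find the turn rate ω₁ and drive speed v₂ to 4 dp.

ω₁ = -1.3163, v₂ = 2.0000

heading to target = atan2(1−-2, 4.5−0.5) = 0.6435
Δθ = wrap(0.6435 − 2.6180) = -1.9745; ω₁ = Δθ/dt₁ = -1.3163
distance = √((4.5−0.5)² + (1−-2)²) = 5.0000; v₂ = distance/dt₂ = 2.0000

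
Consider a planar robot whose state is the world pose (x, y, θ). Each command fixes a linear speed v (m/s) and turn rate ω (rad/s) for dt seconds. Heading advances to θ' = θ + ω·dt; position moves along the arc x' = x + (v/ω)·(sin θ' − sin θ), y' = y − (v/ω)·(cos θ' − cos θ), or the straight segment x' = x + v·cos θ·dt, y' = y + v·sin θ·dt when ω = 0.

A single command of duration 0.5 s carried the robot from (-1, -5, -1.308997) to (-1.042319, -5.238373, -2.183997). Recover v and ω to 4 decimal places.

Δθ = -2.183997 − -1.308997 = -0.875000
ω = Δθ/dt = -0.875000/0.5 = -1.7500
R = −Δy/(cos θ' − cos θ) = -0.2857
v = R·ω = -0.2857·-1.7500 = 0.5000

v = 0.5000, ω = -1.7500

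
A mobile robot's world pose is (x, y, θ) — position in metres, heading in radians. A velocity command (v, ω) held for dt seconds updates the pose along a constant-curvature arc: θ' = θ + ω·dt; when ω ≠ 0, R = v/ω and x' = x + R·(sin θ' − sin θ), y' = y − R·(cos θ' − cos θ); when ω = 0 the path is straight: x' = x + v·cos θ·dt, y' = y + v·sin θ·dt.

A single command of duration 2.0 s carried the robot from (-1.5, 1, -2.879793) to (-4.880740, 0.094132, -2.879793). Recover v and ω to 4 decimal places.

Δθ = -2.879793 − -2.879793 = 0.000000
ω = Δθ/dt = 0.000000/2.0 = 0.0000
ω = 0 → v = (Δx·cos θ + Δy·sin θ)/dt = 1.7500

v = 1.7500, ω = 0.0000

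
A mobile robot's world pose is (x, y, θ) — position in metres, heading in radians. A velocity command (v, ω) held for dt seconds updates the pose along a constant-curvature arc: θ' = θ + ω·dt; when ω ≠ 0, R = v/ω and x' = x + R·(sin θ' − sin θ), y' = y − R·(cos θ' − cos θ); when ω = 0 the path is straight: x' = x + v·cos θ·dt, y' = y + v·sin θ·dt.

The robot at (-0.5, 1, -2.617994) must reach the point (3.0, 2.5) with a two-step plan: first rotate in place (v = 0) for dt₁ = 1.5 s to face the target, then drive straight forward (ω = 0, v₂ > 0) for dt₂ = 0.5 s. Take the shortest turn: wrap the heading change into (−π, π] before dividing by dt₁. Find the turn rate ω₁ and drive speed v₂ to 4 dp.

ω₁ = 2.0153, v₂ = 7.6158

heading to target = atan2(2.5−1, 3−-0.5) = 0.4049
Δθ = wrap(0.4049 − -2.6180) = 3.0229; ω₁ = Δθ/dt₁ = 2.0153
distance = √((3−-0.5)² + (2.5−1)²) = 3.8079; v₂ = distance/dt₂ = 7.6158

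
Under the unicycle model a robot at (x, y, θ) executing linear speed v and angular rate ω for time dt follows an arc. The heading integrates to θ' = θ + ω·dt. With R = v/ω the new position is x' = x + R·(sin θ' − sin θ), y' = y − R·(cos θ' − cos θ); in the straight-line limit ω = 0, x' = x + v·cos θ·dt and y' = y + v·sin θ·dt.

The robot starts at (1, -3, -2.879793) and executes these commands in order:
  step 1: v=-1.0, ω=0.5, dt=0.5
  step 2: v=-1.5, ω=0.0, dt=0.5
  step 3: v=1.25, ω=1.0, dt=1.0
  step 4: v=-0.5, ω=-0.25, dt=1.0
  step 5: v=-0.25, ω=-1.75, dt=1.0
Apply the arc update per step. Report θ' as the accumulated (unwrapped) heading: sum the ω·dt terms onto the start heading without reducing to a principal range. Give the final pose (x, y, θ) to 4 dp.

step 1: θ'=-2.6298 (R=-2.0000) → pose (1.4619, -2.8119, -2.6298)
step 2: θ'=-2.6298 (straight) → pose (2.1158, -2.4446, -2.6298)
step 3: θ'=-1.6298 (R=1.2500) → pose (1.4801, -3.4607, -1.6298)
step 4: θ'=-1.8798 (R=2.0000) → pose (1.5714, -2.9704, -1.8798)
step 5: θ'=-3.6298 (R=0.1429) → pose (1.7745, -2.8877, -3.6298)

(1.7745, -2.8877, -3.6298)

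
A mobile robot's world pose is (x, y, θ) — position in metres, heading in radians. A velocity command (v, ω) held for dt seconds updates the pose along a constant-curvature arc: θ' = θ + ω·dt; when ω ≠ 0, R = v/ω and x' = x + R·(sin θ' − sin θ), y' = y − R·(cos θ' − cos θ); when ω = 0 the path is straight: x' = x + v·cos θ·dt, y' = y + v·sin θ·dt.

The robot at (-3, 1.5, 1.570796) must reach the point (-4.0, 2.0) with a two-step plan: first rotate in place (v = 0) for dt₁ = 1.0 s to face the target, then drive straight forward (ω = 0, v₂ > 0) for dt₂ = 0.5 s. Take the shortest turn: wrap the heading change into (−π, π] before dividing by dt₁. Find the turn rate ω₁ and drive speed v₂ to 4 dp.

heading to target = atan2(2−1.5, -4−-3) = 2.6779
Δθ = wrap(2.6779 − 1.5708) = 1.1071; ω₁ = Δθ/dt₁ = 1.1071
distance = √((-4−-3)² + (2−1.5)²) = 1.1180; v₂ = distance/dt₂ = 2.2361

ω₁ = 1.1071, v₂ = 2.2361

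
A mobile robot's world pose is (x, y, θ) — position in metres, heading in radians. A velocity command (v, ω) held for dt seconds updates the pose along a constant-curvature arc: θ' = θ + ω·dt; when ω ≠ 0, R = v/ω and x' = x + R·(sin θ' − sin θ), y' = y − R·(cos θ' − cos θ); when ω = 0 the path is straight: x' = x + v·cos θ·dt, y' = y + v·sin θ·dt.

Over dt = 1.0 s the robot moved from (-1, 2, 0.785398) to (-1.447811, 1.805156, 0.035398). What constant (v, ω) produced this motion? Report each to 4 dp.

v = -0.5000, ω = -0.7500

Δθ = 0.035398 − 0.785398 = -0.750000
ω = Δθ/dt = -0.750000/1.0 = -0.7500
R = Δx/(sin θ' − sin θ) = 0.6667
v = R·ω = 0.6667·-0.7500 = -0.5000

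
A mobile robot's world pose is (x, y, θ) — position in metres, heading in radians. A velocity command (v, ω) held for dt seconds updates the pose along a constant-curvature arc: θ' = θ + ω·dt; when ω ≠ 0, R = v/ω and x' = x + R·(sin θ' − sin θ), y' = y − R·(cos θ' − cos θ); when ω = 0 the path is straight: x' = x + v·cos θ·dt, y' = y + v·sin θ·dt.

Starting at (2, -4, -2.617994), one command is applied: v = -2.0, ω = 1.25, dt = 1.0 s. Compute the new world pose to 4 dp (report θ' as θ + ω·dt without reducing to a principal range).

(2.7672, -2.2921, -1.3680)

θ' = -2.6180 + 1.25·1.0 = -1.3680
R = v/ω = -2.0/1.25 = -1.6000
x' = 2 + -1.6000·(sin -1.3680 − sin -2.6180) = 2.7672
y' = -4 − -1.6000·(cos -1.3680 − cos -2.6180) = -2.2921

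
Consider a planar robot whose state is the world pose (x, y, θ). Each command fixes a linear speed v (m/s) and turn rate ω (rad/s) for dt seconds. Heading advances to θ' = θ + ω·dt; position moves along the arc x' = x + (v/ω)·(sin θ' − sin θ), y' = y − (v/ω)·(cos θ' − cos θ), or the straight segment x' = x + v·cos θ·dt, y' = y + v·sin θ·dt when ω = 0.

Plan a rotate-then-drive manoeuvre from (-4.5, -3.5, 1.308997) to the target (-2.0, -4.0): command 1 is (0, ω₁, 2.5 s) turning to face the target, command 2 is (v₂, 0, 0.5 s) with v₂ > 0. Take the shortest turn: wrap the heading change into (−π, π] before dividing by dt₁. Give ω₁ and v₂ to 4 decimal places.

heading to target = atan2(-4−-3.5, -2−-4.5) = -0.1974
Δθ = wrap(-0.1974 − 1.3090) = -1.5064; ω₁ = Δθ/dt₁ = -0.6026
distance = √((-2−-4.5)² + (-4−-3.5)²) = 2.5495; v₂ = distance/dt₂ = 5.0990

ω₁ = -0.6026, v₂ = 5.0990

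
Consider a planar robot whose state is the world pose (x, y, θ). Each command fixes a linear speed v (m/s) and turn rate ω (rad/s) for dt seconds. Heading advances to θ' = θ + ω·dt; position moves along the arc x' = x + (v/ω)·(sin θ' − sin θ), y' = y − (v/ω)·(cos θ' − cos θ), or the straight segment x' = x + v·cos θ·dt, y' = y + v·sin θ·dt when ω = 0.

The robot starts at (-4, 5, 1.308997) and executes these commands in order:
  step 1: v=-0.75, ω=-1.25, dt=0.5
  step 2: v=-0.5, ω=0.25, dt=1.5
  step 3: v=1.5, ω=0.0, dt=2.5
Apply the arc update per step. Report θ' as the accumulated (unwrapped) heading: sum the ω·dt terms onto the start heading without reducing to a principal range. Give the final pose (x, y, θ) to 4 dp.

step 1: θ'=0.6840 (R=0.6000) → pose (-4.2004, 4.6903, 0.6840)
step 2: θ'=1.0590 (R=-2.0000) → pose (-4.6804, 4.1196, 1.0590)
step 3: θ'=1.0590 (straight) → pose (-2.8438, 7.3891, 1.0590)

(-2.8438, 7.3891, 1.0590)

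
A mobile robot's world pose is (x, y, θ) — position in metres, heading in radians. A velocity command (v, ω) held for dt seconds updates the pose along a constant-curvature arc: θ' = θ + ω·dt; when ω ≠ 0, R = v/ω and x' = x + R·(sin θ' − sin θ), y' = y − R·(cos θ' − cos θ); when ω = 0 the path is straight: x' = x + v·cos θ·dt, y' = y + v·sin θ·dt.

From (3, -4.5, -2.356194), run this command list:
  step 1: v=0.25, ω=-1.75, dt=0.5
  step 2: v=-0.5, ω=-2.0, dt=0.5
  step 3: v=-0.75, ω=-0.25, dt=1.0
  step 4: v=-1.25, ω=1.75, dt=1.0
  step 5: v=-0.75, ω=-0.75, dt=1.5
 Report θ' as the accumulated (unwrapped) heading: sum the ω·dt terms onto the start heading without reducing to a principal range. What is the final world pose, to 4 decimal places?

step 1: θ'=-3.2312 (R=-0.1429) → pose (2.8862, -4.5413, -3.2312)
step 2: θ'=-4.2312 (R=0.2500) → pose (3.0854, -4.6746, -4.2312)
step 3: θ'=-4.4812 (R=3.0000) → pose (3.3463, -5.3757, -4.4812)
step 4: θ'=-2.7312 (R=-0.7143) → pose (4.3266, -5.8670, -2.7312)
step 5: θ'=-3.8562 (R=1.0000) → pose (5.3808, -6.0286, -3.8562)

(5.3808, -6.0286, -3.8562)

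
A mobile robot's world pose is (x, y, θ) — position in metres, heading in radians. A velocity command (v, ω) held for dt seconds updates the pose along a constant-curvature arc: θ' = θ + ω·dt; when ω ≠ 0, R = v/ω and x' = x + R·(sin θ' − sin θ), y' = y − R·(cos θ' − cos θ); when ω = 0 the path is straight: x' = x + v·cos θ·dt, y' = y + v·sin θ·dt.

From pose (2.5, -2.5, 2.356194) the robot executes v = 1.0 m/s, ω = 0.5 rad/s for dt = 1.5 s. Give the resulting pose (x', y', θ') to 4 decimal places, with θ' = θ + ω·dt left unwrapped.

θ' = 2.3562 + 0.5·1.5 = 3.1062
R = v/ω = 1.0/0.5 = 2.0000
x' = 2.5 + 2.0000·(sin 3.1062 − sin 2.3562) = 1.1566
y' = -2.5 − 2.0000·(cos 3.1062 − cos 2.3562) = -1.9155

(1.1566, -1.9155, 3.1062)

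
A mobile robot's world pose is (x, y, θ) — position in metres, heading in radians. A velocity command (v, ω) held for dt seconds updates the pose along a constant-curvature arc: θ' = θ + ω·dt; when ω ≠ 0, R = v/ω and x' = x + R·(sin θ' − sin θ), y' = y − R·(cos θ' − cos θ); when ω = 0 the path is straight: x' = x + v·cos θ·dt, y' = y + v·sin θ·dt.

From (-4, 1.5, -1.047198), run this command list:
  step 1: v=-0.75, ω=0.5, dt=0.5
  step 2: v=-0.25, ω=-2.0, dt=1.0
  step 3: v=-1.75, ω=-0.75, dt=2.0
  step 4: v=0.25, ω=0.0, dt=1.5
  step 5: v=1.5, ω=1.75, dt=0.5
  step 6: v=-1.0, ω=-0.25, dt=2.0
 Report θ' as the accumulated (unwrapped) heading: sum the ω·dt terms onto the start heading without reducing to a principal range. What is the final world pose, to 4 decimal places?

(-0.2469, 0.5674, -3.9222)

step 1: θ'=-0.7972 (R=-1.5000) → pose (-4.2259, 1.7981, -0.7972)
step 2: θ'=-2.7972 (R=0.1250) → pose (-4.1787, 2.0031, -2.7972)
step 3: θ'=-4.2972 (R=2.3333) → pose (-1.2558, 0.7479, -4.2972)
step 4: θ'=-4.2972 (straight) → pose (-1.4071, 1.0911, -4.2972)
step 5: θ'=-3.4222 (R=0.8571) → pose (-1.9540, 1.5690, -3.4222)
step 6: θ'=-3.9222 (R=4.0000) → pose (-0.2469, 0.5674, -3.9222)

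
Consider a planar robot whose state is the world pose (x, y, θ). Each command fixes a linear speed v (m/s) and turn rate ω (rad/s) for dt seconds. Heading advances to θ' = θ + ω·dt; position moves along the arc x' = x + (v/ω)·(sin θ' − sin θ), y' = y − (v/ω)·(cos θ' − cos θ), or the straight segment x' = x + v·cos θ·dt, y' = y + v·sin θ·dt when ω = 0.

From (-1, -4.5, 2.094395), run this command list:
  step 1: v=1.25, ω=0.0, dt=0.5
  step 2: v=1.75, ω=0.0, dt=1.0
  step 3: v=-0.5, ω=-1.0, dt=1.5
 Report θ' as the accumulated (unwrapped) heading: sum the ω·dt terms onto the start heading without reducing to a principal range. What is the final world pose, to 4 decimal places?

(-2.3405, -3.1074, 0.5944)

step 1: θ'=2.0944 (straight) → pose (-1.3125, -3.9587, 2.0944)
step 2: θ'=2.0944 (straight) → pose (-2.1875, -2.4432, 2.0944)
step 3: θ'=0.5944 (R=0.5000) → pose (-2.3405, -3.1074, 0.5944)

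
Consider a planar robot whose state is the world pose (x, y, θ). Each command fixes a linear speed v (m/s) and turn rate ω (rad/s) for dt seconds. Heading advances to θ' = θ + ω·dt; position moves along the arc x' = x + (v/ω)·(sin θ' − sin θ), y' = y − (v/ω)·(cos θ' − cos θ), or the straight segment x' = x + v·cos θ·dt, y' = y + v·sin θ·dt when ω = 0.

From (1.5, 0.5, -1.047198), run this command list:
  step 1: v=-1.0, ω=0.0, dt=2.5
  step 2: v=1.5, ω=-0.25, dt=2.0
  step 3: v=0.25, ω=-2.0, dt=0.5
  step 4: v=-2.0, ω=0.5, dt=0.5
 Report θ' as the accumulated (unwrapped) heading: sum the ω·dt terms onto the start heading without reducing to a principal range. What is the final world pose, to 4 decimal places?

step 1: θ'=-1.0472 (straight) → pose (0.2500, 2.6651, -1.0472)
step 2: θ'=-1.5472 (R=-6.0000) → pose (1.0522, -0.1934, -1.5472)
step 3: θ'=-2.5472 (R=-0.1250) → pose (0.9972, -0.2999, -2.5472)
step 4: θ'=-2.2972 (R=-4.0000) → pose (1.7475, 0.3573, -2.2972)

(1.7475, 0.3573, -2.2972)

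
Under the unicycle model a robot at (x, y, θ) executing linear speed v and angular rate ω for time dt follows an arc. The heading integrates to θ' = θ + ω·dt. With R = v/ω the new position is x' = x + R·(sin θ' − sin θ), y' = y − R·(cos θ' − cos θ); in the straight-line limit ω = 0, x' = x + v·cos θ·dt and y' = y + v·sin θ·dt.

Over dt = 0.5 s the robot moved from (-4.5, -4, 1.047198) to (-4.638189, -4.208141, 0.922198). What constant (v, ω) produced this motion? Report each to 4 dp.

v = -0.5000, ω = -0.2500

Δθ = 0.922198 − 1.047198 = -0.125000
ω = Δθ/dt = -0.125000/0.5 = -0.2500
R = −Δy/(cos θ' − cos θ) = 2.0000
v = R·ω = 2.0000·-0.2500 = -0.5000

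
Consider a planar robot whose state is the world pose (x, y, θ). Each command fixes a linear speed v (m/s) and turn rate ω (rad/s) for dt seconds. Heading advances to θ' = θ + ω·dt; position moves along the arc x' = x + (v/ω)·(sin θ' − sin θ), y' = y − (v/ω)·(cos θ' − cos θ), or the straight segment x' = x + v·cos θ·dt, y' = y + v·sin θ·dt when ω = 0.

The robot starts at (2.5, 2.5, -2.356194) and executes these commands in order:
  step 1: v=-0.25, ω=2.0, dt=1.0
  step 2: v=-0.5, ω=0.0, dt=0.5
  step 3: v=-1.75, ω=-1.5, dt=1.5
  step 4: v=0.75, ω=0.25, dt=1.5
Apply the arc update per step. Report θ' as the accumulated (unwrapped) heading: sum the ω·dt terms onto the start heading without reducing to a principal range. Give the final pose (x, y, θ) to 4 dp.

(1.1938, 4.1497, -2.2312)

step 1: θ'=-0.3562 (R=-0.1250) → pose (2.4552, 2.7055, -0.3562)
step 2: θ'=-0.3562 (straight) → pose (2.2209, 2.7927, -0.3562)
step 3: θ'=-2.6062 (R=1.1667) → pose (2.0325, 4.8896, -2.6062)
step 4: θ'=-2.2312 (R=3.0000) → pose (1.1938, 4.1497, -2.2312)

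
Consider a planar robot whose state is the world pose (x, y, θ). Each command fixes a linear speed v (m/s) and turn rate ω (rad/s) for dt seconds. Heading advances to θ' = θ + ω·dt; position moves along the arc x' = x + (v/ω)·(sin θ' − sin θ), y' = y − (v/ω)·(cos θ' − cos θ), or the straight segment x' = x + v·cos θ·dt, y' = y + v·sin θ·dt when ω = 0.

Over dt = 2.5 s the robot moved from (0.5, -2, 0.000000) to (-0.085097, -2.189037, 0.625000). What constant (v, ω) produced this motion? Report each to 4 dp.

Δθ = 0.625000 − 0.000000 = 0.625000
ω = Δθ/dt = 0.625000/2.5 = 0.2500
R = Δx/(sin θ' − sin θ) = -1.0000
v = R·ω = -1.0000·0.2500 = -0.2500

v = -0.2500, ω = 0.2500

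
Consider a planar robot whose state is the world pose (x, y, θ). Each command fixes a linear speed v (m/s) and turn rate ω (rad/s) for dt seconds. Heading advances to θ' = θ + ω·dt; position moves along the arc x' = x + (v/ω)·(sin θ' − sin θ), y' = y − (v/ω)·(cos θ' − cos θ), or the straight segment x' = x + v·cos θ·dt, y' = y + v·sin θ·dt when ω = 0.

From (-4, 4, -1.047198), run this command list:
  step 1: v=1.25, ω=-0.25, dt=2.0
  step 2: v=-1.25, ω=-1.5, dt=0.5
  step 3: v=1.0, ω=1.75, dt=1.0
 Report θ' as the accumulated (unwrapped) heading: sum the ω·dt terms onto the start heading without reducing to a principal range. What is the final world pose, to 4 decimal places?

step 1: θ'=-1.5472 (R=-5.0000) → pose (-3.3315, 1.6180, -1.5472)
step 2: θ'=-2.2972 (R=0.8333) → pose (-3.1214, 2.1911, -2.2972)
step 3: θ'=-0.5472 (R=0.5714) → pose (-2.9915, 1.3236, -0.5472)

(-2.9915, 1.3236, -0.5472)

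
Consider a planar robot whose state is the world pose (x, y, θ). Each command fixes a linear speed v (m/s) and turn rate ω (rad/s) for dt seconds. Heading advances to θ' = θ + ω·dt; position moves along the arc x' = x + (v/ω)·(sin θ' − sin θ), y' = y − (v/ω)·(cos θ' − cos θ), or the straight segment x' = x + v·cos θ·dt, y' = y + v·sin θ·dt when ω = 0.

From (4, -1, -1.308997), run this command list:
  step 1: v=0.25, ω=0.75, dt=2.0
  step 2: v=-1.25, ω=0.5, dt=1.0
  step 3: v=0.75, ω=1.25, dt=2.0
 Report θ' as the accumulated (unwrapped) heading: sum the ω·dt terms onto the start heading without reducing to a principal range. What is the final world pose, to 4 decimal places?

(2.8546, -0.7074, 3.1910)

step 1: θ'=0.1910 (R=0.3333) → pose (4.3853, -1.2410, 0.1910)
step 2: θ'=0.6910 (R=-2.5000) → pose (3.2666, -1.7690, 0.6910)
step 3: θ'=3.1910 (R=0.6000) → pose (2.8546, -0.7074, 3.1910)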